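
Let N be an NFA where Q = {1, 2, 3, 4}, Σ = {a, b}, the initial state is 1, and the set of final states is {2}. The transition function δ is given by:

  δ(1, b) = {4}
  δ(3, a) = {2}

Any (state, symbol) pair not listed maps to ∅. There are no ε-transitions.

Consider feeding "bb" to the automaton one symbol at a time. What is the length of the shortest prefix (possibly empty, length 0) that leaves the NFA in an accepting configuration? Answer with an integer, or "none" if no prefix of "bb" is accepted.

Start in {1}.
Read 'b': {1} → {4}.
Read 'b': {4} → ∅.
No reachable set along the way intersects F.

none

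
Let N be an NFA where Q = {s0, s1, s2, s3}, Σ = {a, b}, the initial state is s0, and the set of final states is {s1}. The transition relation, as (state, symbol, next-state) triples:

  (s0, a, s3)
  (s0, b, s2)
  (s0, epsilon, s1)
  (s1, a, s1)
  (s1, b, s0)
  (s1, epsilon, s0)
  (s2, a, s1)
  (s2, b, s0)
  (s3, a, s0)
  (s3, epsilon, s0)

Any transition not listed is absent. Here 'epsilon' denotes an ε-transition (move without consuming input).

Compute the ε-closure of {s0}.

{s0, s1}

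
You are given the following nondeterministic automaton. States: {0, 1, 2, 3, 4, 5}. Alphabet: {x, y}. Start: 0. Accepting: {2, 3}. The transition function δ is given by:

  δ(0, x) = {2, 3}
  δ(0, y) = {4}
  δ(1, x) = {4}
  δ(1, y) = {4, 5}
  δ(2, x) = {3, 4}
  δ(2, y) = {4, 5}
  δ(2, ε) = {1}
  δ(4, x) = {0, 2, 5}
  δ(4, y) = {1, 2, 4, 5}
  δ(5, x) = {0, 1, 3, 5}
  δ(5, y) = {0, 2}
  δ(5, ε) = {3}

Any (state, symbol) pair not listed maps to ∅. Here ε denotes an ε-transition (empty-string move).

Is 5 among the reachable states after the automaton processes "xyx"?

Start in {0}.
Read 'x': {0} → {1, 2, 3}.
Read 'y': {1, 2, 3} → {3, 4, 5}.
Read 'x': {3, 4, 5} → {0, 1, 2, 3, 5}.
State 5 is in {0, 1, 2, 3, 5}.

Yes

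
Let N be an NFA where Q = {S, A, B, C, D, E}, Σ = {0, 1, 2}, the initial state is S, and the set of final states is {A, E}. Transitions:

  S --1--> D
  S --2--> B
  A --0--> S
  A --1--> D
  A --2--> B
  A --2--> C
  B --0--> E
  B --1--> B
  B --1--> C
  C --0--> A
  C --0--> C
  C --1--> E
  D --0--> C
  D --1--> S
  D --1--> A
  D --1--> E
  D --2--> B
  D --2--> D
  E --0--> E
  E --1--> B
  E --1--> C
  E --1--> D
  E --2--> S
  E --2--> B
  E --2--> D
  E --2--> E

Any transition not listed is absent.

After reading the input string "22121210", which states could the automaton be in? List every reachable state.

∅

Start in {S}.
Read '2': {S} → {B}.
Read '2': {B} → ∅.
The set is empty and remains empty for the remaining 6 symbols.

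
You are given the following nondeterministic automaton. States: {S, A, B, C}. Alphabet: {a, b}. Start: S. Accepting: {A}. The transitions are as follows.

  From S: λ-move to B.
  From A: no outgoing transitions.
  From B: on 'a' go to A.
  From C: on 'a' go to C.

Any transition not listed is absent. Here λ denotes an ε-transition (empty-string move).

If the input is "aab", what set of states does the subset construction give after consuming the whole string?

Start: ε-closure({S}) = {S, B}.
Read 'a': {S, B} → {A}.
Read 'a': {A} → ∅.
The set is empty and remains empty for the remaining 1 symbol.

∅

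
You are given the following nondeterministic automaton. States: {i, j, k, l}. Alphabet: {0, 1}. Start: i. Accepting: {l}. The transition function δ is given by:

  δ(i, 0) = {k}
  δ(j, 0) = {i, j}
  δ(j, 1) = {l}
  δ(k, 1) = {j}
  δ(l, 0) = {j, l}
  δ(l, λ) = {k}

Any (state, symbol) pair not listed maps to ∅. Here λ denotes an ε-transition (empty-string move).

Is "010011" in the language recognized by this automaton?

Yes

Start in {i}.
Read '0': {i} → {k}.
Read '1': {k} → {j}.
Read '0': {j} → {i, j}.
Read '0': {i, j} → {i, j, k}.
Read '1': {i, j, k} → {j, k, l}.
Read '1': {j, k, l} → {j, k, l}.
The final set {j, k, l} contains the accepting state l.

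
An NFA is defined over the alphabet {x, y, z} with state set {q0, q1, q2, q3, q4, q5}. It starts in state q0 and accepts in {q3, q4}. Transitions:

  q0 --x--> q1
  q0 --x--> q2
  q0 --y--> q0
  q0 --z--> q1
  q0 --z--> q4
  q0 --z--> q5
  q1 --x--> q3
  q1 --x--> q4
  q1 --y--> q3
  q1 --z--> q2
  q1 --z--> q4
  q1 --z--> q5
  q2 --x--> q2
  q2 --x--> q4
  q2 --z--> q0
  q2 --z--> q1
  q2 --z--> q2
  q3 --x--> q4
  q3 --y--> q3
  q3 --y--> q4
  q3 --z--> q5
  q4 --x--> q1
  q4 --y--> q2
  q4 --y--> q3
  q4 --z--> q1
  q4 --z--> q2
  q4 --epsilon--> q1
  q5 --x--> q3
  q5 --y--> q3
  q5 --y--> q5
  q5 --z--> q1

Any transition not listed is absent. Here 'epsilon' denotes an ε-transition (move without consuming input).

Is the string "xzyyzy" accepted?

Yes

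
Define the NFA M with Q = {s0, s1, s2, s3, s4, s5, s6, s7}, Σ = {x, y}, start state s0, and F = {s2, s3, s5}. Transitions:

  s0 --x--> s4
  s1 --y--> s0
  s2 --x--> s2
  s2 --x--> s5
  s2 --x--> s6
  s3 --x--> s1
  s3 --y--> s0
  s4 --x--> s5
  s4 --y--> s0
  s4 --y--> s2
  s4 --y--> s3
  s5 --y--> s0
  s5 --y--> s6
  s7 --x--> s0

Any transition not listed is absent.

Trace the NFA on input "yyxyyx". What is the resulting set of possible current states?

∅

Start in {s0}.
Read 'y': {s0} → ∅.
The set is empty and remains empty for the remaining 5 symbols.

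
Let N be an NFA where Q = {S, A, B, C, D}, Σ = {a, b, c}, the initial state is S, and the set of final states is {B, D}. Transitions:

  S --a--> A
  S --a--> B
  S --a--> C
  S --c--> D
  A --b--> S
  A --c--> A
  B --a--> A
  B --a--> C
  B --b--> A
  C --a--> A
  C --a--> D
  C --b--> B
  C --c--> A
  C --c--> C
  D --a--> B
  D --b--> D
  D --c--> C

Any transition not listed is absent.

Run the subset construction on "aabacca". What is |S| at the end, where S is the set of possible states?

2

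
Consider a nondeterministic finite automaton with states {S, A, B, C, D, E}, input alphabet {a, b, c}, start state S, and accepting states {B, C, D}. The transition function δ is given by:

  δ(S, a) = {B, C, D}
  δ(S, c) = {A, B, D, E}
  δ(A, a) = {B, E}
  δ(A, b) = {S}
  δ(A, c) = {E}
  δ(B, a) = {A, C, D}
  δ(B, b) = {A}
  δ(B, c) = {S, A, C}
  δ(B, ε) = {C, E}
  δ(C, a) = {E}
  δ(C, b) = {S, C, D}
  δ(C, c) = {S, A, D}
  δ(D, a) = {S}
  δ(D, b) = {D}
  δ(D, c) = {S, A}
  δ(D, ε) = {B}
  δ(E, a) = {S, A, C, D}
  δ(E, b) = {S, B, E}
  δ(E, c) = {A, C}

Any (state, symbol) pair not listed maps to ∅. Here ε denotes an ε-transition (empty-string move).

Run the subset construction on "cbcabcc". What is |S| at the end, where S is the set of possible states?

6

Start in {S}.
Read 'c': {S} → {A, B, C, D, E}.
Read 'b': {A, B, C, D, E} → {S, A, B, C, D, E}.
Read 'c': {S, A, B, C, D, E} → {S, A, B, C, D, E}.
Read 'a': {S, A, B, C, D, E} → {S, A, B, C, D, E}.
Read 'b': {S, A, B, C, D, E} → {S, A, B, C, D, E}.
Read 'c': {S, A, B, C, D, E} → {S, A, B, C, D, E}.
Read 'c': {S, A, B, C, D, E} → {S, A, B, C, D, E}.
That set has 6 states.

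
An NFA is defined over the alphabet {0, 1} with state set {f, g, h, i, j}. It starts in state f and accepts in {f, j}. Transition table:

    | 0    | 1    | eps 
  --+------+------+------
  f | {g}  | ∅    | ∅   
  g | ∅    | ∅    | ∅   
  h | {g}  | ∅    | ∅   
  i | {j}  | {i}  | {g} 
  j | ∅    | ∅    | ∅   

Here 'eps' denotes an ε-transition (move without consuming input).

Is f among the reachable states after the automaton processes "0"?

Start in {f}.
Read '0': f→{g}; now {g}.
State f is not in {g}.

No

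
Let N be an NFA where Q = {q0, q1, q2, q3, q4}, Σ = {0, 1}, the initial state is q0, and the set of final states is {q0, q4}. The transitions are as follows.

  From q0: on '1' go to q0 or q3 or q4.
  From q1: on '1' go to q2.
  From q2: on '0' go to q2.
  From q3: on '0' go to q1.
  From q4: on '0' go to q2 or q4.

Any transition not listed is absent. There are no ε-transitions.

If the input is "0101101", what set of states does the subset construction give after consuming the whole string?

∅

Start in {q0}.
Read '0': q0→∅; now ∅.
The set is empty and remains empty for the remaining 6 symbols.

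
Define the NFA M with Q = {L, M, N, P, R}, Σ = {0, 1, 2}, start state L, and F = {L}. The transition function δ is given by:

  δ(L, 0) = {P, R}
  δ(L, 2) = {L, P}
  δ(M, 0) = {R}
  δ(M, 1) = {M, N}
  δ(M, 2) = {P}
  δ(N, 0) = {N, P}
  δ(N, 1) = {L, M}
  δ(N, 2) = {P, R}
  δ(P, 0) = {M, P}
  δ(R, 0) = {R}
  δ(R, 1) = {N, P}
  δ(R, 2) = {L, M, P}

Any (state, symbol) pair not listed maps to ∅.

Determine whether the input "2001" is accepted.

No

Start in {L}.
Read '2': L→{L, P}; now {L, P}.
Read '0': L→{P, R}, P→{M, P}; now {M, P, R}.
Read '0': M→{R}, P→{M, P}, R→{R}; now {M, P, R}.
Read '1': M→{M, N}, P→∅, R→{N, P}; now {M, N, P}.
The final set {M, N, P} contains no accepting state.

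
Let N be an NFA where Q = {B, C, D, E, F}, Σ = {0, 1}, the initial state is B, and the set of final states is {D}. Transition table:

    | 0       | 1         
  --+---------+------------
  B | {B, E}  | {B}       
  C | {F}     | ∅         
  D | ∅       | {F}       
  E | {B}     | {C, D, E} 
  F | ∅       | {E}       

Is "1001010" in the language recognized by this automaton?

Start in {B}.
Read '1': {B} → {B}.
Read '0': {B} → {B, E}.
Read '0': {B, E} → {B, E}.
Read '1': {B, E} → {B, C, D, E}.
Read '0': {B, C, D, E} → {B, E, F}.
Read '1': {B, E, F} → {B, C, D, E}.
Read '0': {B, C, D, E} → {B, E, F}.
The final set {B, E, F} contains no accepting state.

No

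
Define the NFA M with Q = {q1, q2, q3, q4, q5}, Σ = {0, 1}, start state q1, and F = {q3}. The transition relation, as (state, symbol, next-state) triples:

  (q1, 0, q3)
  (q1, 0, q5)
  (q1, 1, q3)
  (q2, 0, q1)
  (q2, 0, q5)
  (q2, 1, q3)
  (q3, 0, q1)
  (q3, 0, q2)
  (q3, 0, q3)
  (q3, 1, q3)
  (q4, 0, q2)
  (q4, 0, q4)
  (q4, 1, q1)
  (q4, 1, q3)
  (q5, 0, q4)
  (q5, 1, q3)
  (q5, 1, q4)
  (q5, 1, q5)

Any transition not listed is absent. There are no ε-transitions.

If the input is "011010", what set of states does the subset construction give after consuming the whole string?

{q1, q2, q3, q4, q5}

Start in {q1}.
Read '0': q1→{q3, q5}; now {q3, q5}.
Read '1': q3→{q3}, q5→{q3, q4, q5}; now {q3, q4, q5}.
Read '1': q3→{q3}, q4→{q1, q3}, q5→{q3, q4, q5}; now {q1, q3, q4, q5}.
Read '0': q1→{q3, q5}, q3→{q1, q2, q3}, q4→{q2, q4}, q5→{q4}; now {q1, q2, q3, q4, q5}.
Read '1': q1→{q3}, q2→{q3}, q3→{q3}, q4→{q1, q3}, q5→{q3, q4, q5}; now {q1, q3, q4, q5}.
Read '0': q1→{q3, q5}, q3→{q1, q2, q3}, q4→{q2, q4}, q5→{q4}; now {q1, q2, q3, q4, q5}.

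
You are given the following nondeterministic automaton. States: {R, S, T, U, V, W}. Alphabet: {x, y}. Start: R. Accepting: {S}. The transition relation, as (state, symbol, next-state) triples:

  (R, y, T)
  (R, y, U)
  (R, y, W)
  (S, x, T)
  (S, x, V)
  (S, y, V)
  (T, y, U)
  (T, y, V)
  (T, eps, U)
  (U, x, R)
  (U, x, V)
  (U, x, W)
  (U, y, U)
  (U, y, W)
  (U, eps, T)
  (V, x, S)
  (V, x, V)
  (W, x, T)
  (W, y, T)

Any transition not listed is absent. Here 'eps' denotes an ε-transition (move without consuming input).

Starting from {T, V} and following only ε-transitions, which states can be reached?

{T, U, V}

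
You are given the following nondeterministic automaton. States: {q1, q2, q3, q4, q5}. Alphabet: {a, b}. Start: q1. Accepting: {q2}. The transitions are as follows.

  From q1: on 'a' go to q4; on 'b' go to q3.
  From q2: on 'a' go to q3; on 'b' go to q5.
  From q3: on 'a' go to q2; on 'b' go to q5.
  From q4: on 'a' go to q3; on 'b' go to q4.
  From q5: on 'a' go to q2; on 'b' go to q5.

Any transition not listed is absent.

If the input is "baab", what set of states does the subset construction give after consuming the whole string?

{q5}

Start in {q1}.
Read 'b': {q1} → {q3}.
Read 'a': {q3} → {q2}.
Read 'a': {q2} → {q3}.
Read 'b': {q3} → {q5}.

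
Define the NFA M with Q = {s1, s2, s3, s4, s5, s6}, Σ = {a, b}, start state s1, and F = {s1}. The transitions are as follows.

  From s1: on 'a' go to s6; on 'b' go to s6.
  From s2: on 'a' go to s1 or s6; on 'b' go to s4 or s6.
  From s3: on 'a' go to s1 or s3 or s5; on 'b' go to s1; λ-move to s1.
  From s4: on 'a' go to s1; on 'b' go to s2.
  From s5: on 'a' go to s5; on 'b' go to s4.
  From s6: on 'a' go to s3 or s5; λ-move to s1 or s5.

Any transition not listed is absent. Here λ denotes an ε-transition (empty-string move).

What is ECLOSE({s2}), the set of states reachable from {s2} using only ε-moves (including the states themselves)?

Begin with {s2}.
No ε-moves leave this set, so the closure equals the set itself.

{s2}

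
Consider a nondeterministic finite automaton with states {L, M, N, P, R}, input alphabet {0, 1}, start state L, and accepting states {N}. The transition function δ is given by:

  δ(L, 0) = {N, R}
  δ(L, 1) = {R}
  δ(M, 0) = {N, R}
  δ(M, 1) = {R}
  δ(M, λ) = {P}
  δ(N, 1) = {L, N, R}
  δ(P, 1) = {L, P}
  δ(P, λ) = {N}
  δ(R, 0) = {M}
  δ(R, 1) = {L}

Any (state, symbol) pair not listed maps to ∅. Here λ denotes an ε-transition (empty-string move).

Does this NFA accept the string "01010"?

Yes

Start in {L}.
Read '0': {L} → {N, R}.
Read '1': {N, R} → {L, N, R}.
Read '0': {L, N, R} → {M, N, P, R}.
Read '1': {M, N, P, R} → {L, N, P, R}.
Read '0': {L, N, P, R} → {M, N, P, R}.
The final set {M, N, P, R} contains the accepting state N.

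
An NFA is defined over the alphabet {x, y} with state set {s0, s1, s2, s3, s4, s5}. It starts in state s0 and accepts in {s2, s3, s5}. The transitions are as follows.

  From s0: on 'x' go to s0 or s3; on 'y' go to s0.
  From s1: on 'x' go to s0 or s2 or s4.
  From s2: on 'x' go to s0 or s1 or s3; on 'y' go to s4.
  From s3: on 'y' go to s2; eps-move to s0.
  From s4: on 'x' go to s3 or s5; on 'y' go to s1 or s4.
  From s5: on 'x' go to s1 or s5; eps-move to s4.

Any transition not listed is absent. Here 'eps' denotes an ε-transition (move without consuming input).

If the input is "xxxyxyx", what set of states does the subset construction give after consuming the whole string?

{s0, s1, s3}

Start in {s0}.
Read 'x': {s0} → {s0, s3}.
Read 'x': {s0, s3} → {s0, s3}.
Read 'x': {s0, s3} → {s0, s3}.
Read 'y': {s0, s3} → {s0, s2}.
Read 'x': {s0, s2} → {s0, s1, s3}.
Read 'y': {s0, s1, s3} → {s0, s2}.
Read 'x': {s0, s2} → {s0, s1, s3}.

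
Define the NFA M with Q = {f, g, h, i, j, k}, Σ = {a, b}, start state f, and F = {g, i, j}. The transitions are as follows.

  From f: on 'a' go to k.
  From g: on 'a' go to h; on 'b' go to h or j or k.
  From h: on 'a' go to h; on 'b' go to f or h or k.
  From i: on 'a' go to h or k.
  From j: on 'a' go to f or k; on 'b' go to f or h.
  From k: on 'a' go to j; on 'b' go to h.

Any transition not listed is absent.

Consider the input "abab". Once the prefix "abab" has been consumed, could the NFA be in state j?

Start in {f}.
Read 'a': f→{k}; now {k}.
Read 'b': k→{h}; now {h}.
Read 'a': h→{h}; now {h}.
Read 'b': h→{f, h, k}; now {f, h, k}.
State j is not in {f, h, k}.

No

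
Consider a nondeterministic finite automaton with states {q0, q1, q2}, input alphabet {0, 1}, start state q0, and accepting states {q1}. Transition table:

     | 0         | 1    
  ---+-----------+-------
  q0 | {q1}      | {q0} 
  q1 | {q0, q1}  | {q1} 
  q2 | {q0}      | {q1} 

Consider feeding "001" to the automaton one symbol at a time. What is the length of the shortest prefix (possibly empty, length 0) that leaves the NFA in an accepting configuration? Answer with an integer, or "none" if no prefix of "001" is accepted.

1

Start in {q0}.
Read '0': {q0} → {q1}.
None of the earlier sets intersect F, but {q1} does.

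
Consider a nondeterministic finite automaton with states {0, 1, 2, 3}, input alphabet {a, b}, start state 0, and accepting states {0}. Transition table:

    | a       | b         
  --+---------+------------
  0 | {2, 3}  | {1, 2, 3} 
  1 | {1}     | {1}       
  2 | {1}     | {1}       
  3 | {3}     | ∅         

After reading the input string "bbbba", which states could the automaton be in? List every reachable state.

Start in {0}.
Read 'b': {0} → {1, 2, 3}.
Read 'b': {1, 2, 3} → {1}.
Read 'b': {1} → {1}.
Read 'b': {1} → {1}.
Read 'a': {1} → {1}.

{1}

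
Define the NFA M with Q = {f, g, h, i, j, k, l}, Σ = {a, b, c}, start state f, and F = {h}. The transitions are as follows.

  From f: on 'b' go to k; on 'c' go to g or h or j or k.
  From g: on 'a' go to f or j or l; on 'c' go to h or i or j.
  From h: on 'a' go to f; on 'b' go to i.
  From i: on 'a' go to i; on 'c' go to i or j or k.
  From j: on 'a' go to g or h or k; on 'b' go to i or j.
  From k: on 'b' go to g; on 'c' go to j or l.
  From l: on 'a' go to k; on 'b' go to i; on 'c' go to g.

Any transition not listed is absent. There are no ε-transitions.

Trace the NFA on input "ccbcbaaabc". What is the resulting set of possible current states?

Start in {f}.
Read 'c': f→{g, h, j, k}; now {g, h, j, k}.
Read 'c': g→{h, i, j}, h→∅, j→∅, k→{j, l}; now {h, i, j, l}.
Read 'b': h→{i}, i→∅, j→{i, j}, l→{i}; now {i, j}.
Read 'c': i→{i, j, k}, j→∅; now {i, j, k}.
Read 'b': i→∅, j→{i, j}, k→{g}; now {g, i, j}.
Read 'a': g→{f, j, l}, i→{i}, j→{g, h, k}; now {f, g, h, i, j, k, l}.
Read 'a': f→∅, g→{f, j, l}, h→{f}, i→{i}, j→{g, h, k}, k→∅, l→{k}; now {f, g, h, i, j, k, l}.
Read 'a': f→∅, g→{f, j, l}, h→{f}, i→{i}, j→{g, h, k}, k→∅, l→{k}; now {f, g, h, i, j, k, l}.
Read 'b': f→{k}, g→∅, h→{i}, i→∅, j→{i, j}, k→{g}, l→{i}; now {g, i, j, k}.
Read 'c': g→{h, i, j}, i→{i, j, k}, j→∅, k→{j, l}; now {h, i, j, k, l}.

{h, i, j, k, l}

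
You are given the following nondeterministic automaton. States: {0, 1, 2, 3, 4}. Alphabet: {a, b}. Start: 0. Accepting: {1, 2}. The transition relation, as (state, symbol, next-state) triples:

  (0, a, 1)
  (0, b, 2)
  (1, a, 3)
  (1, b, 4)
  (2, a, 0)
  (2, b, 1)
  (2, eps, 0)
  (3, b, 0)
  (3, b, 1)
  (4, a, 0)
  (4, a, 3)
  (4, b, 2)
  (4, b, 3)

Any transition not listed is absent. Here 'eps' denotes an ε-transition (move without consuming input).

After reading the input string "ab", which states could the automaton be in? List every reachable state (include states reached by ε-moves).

{4}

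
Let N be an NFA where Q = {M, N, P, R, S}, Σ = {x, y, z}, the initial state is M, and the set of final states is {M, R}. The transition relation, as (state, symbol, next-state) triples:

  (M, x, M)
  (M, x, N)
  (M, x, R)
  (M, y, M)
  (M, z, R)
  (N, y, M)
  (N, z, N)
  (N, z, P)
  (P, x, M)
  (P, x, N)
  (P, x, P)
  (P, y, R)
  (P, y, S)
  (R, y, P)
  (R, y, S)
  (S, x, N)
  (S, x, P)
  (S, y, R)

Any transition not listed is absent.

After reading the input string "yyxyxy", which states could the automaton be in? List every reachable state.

Start in {M}.
Read 'y': M→{M}; now {M}.
Read 'y': M→{M}; now {M}.
Read 'x': M→{M, N, R}; now {M, N, R}.
Read 'y': M→{M}, N→{M}, R→{P, S}; now {M, P, S}.
Read 'x': M→{M, N, R}, P→{M, N, P}, S→{N, P}; now {M, N, P, R}.
Read 'y': M→{M}, N→{M}, P→{R, S}, R→{P, S}; now {M, P, R, S}.

{M, P, R, S}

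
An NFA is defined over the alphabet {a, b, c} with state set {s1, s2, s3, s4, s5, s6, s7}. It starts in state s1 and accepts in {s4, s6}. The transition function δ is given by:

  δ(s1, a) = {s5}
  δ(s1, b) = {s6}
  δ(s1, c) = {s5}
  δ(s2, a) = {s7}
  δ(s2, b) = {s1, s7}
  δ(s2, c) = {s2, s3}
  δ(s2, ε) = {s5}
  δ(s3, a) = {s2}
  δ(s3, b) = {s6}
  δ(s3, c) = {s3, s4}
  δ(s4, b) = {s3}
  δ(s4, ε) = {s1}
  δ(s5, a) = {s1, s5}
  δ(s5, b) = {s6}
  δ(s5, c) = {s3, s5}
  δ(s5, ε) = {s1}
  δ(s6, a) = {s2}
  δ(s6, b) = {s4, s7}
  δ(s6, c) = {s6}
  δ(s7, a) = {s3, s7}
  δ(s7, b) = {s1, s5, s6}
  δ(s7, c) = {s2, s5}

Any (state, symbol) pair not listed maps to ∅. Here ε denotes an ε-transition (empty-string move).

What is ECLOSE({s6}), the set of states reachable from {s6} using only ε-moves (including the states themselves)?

{s6}

Begin with {s6}.
No ε-moves leave this set, so the closure equals the set itself.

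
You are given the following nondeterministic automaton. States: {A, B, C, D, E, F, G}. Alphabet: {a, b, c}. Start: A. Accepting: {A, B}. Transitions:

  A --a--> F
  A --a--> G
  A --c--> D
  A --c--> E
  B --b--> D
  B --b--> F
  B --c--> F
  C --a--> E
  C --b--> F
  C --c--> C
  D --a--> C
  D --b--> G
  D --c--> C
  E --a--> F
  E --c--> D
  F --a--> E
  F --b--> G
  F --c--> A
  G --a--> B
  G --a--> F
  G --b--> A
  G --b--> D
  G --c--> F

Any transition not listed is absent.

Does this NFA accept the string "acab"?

Yes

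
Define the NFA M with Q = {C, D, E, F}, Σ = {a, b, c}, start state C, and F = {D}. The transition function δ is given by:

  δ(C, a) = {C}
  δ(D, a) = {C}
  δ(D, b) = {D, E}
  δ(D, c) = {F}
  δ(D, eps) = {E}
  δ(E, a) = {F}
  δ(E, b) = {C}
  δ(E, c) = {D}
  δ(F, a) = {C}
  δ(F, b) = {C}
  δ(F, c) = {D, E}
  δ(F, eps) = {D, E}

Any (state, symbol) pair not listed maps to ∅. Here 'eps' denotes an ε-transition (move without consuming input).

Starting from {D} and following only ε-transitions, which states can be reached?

{D, E}

Begin with {D}.
ε-move D → E; add E.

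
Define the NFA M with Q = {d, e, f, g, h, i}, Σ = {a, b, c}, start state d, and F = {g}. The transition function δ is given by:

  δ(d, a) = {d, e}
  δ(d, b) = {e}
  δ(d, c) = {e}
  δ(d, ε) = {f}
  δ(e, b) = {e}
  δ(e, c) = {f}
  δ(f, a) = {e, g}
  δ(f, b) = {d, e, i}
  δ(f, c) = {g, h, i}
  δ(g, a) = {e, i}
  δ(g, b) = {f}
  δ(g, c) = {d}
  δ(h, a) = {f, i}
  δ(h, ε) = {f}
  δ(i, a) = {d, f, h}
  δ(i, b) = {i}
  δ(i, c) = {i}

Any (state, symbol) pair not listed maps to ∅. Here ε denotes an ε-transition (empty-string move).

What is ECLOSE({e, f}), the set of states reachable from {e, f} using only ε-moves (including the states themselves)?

Begin with {e, f}.
No ε-moves leave this set, so the closure equals the set itself.

{e, f}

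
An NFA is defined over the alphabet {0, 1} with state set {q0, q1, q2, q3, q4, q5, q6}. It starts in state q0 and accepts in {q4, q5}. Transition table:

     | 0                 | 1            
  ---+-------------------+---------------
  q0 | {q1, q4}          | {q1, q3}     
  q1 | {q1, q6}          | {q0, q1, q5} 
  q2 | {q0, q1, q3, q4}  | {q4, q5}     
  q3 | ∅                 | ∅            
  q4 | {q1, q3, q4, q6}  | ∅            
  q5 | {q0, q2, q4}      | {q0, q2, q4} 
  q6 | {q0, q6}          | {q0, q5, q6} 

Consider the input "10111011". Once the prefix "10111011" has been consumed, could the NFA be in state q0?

Yes

Start in {q0}.
Read '1': q0→{q1, q3}; now {q1, q3}.
Read '0': q1→{q1, q6}, q3→∅; now {q1, q6}.
Read '1': q1→{q0, q1, q5}, q6→{q0, q5, q6}; now {q0, q1, q5, q6}.
Read '1': q0→{q1, q3}, q1→{q0, q1, q5}, q5→{q0, q2, q4}, q6→{q0, q5, q6}; now {q0, q1, q2, q3, q4, q5, q6}.
Read '1': q0→{q1, q3}, q1→{q0, q1, q5}, q2→{q4, q5}, q3→∅, q4→∅, q5→{q0, q2, q4}, q6→{q0, q5, q6}; now {q0, q1, q2, q3, q4, q5, q6}.
Read '0': q0→{q1, q4}, q1→{q1, q6}, q2→{q0, q1, q3, q4}, q3→∅, q4→{q1, q3, q4, q6}, q5→{q0, q2, q4}, q6→{q0, q6}; now {q0, q1, q2, q3, q4, q6}.
Read '1': q0→{q1, q3}, q1→{q0, q1, q5}, q2→{q4, q5}, q3→∅, q4→∅, q6→{q0, q5, q6}; now {q0, q1, q3, q4, q5, q6}.
Read '1': q0→{q1, q3}, q1→{q0, q1, q5}, q3→∅, q4→∅, q5→{q0, q2, q4}, q6→{q0, q5, q6}; now {q0, q1, q2, q3, q4, q5, q6}.
State q0 is in {q0, q1, q2, q3, q4, q5, q6}.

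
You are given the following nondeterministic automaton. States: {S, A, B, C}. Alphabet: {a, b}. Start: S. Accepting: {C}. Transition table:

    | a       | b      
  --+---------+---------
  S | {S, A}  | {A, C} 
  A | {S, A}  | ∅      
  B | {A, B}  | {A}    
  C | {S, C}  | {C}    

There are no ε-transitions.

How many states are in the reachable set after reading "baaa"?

Start in {S}.
Read 'b': {S} → {A, C}.
Read 'a': {A, C} → {S, A, C}.
Read 'a': {S, A, C} → {S, A, C}.
Read 'a': {S, A, C} → {S, A, C}.
That set has 3 states.

3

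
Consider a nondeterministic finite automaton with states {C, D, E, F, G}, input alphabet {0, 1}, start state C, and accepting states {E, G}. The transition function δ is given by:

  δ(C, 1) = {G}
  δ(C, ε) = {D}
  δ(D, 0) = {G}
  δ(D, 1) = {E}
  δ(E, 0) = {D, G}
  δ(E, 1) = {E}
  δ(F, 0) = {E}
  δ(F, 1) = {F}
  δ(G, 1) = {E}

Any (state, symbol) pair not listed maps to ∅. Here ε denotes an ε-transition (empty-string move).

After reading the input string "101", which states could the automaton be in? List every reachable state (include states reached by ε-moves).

Start: ε-closure({C}) = {C, D}.
Read '1': C→{G}, D→{E}; now {E, G}.
Read '0': E→{D, G}, G→∅; now {D, G}.
Read '1': D→{E}, G→{E}; now {E}.

{E}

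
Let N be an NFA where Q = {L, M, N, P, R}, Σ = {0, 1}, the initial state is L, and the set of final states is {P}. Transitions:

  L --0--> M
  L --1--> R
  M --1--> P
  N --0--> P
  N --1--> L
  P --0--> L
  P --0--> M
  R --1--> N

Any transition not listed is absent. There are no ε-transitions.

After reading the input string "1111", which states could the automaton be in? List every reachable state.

{R}

Start in {L}.
Read '1': L→{R}; now {R}.
Read '1': R→{N}; now {N}.
Read '1': N→{L}; now {L}.
Read '1': L→{R}; now {R}.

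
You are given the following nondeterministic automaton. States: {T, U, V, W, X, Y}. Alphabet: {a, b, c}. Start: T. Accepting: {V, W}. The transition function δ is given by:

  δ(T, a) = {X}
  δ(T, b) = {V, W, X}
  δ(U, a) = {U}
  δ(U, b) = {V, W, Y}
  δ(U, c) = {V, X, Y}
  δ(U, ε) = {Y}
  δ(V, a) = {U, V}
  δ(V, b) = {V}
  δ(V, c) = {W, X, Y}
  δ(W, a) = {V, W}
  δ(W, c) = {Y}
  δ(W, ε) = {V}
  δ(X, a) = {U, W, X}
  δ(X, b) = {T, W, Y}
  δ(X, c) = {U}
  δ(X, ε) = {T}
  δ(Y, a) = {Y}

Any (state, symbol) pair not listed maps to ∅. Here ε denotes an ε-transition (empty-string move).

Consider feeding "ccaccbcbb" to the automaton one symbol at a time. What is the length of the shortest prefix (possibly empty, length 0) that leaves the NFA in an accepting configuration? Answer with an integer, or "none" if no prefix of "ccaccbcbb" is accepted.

none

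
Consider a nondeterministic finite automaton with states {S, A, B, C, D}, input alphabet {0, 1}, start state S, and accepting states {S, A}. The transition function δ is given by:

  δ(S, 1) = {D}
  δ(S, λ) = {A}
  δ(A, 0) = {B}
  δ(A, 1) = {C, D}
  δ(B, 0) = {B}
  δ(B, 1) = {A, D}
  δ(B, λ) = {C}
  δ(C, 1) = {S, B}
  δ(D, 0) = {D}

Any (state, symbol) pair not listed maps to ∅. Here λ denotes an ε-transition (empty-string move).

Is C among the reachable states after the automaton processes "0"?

Yes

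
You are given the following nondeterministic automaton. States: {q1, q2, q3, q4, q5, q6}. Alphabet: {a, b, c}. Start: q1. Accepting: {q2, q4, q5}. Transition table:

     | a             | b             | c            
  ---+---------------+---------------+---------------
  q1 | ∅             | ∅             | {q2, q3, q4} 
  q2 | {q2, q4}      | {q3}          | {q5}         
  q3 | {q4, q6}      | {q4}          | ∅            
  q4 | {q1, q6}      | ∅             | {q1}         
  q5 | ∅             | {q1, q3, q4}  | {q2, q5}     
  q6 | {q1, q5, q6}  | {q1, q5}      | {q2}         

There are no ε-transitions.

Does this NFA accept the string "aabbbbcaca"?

No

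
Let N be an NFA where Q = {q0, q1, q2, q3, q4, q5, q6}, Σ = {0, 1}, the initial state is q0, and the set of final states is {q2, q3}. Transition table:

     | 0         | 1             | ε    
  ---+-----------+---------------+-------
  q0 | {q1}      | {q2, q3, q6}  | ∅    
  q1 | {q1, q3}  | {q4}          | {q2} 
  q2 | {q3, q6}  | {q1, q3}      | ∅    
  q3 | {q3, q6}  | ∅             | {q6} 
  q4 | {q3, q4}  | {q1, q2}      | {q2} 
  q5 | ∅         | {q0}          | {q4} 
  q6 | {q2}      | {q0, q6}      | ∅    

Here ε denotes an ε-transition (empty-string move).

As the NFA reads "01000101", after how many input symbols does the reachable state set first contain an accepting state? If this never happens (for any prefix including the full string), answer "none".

1

Start in {q0}.
Read '0': q0→{q1}; union {q1}; ε-closure = {q1, q2}.
None of the earlier sets intersect F, but {q1, q2} does.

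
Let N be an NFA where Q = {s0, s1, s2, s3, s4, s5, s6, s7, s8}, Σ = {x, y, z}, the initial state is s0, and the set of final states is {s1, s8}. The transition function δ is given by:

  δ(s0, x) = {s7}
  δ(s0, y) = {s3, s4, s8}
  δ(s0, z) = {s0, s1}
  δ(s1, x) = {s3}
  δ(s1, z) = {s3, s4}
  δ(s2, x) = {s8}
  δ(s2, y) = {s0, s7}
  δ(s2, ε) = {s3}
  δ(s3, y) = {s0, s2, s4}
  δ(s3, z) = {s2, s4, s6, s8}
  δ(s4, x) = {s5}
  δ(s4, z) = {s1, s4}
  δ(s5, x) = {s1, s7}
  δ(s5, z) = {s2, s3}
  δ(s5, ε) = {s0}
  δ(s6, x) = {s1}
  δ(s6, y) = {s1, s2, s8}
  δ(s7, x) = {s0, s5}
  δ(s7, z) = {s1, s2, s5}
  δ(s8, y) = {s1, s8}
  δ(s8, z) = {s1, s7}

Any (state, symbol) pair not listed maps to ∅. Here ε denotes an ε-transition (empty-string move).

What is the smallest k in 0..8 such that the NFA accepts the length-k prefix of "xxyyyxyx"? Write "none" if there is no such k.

3

Start in {s0}.
Read 'x': {s0} → {s7}.
Read 'x': {s7} → {s0, s5}.
Read 'y': {s0, s5} → {s3, s4, s8}.
None of the earlier sets intersect F, but {s3, s4, s8} does.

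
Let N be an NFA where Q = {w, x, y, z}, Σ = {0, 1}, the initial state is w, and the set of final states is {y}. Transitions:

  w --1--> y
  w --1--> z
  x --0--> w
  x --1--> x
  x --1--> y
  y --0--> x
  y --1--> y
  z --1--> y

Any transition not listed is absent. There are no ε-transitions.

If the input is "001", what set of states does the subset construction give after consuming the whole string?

Start in {w}.
Read '0': {w} → ∅.
The set is empty and remains empty for the remaining 2 symbols.

∅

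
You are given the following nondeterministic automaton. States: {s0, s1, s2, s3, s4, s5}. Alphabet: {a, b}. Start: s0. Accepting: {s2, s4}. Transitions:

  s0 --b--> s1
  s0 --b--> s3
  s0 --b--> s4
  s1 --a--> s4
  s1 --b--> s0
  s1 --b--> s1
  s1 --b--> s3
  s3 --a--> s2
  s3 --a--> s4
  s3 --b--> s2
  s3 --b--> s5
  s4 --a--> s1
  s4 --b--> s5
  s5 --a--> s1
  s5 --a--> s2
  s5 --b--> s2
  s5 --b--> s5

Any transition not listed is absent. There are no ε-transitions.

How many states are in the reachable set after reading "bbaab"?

Start in {s0}.
Read 'b': s0→{s1, s3, s4}; now {s1, s3, s4}.
Read 'b': s1→{s0, s1, s3}, s3→{s2, s5}, s4→{s5}; now {s0, s1, s2, s3, s5}.
Read 'a': s0→∅, s1→{s4}, s2→∅, s3→{s2, s4}, s5→{s1, s2}; now {s1, s2, s4}.
Read 'a': s1→{s4}, s2→∅, s4→{s1}; now {s1, s4}.
Read 'b': s1→{s0, s1, s3}, s4→{s5}; now {s0, s1, s3, s5}.
That set has 4 states.

4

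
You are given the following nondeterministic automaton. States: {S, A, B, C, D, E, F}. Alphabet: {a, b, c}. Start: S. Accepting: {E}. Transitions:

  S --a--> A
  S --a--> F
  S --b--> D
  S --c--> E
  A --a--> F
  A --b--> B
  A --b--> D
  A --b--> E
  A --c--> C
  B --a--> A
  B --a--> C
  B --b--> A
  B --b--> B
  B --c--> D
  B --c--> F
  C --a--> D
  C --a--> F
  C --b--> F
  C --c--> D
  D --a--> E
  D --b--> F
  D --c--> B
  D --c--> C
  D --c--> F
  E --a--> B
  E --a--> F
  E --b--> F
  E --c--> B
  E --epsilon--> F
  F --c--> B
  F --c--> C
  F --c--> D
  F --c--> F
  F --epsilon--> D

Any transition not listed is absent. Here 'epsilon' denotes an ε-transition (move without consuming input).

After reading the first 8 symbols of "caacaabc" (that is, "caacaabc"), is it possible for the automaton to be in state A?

No

Start in {S}.
Read 'c': S→{E}; union {E}; ε-closure = {D, E, F}.
Read 'a': D→{E}, E→{B, F}, F→∅; union {B, E, F}; ε-closure = {B, D, E, F}.
Read 'a': B→{A, C}, D→{E}, E→{B, F}, F→∅; union {A, B, C, E, F}; ε-closure = {A, B, C, D, E, F}.
Read 'c': A→{C}, B→{D, F}, C→{D}, D→{B, C, F}, E→{B}, F→{B, C, D, F}; now {B, C, D, F}.
Read 'a': B→{A, C}, C→{D, F}, D→{E}, F→∅; now {A, C, D, E, F}.
Read 'a': A→{F}, C→{D, F}, D→{E}, E→{B, F}, F→∅; now {B, D, E, F}.
Read 'b': B→{A, B}, D→{F}, E→{F}, F→∅; union {A, B, F}; ε-closure = {A, B, D, F}.
Read 'c': A→{C}, B→{D, F}, D→{B, C, F}, F→{B, C, D, F}; now {B, C, D, F}.
State A is not in {B, C, D, F}.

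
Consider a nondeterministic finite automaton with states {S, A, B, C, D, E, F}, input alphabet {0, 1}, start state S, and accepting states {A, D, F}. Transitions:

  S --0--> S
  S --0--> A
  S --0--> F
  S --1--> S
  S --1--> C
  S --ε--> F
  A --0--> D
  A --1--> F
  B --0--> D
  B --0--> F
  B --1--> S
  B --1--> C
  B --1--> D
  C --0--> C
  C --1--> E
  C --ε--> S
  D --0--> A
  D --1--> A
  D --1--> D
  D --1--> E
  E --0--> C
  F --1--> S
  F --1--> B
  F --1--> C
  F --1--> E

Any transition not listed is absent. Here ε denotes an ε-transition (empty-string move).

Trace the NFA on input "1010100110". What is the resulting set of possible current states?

{S, A, C, D, F}

Start: ε-closure({S}) = {S, F}.
Read '1': S→{S, C}, F→{S, B, C, E}; union {S, B, C, E}; ε-closure = {S, B, C, E, F}.
Read '0': S→{S, A, F}, B→{D, F}, C→{C}, E→{C}, F→∅; now {S, A, C, D, F}.
Read '1': S→{S, C}, A→{F}, C→{E}, D→{A, D, E}, F→{S, B, C, E}; now {S, A, B, C, D, E, F}.
Read '0': S→{S, A, F}, A→{D}, B→{D, F}, C→{C}, D→{A}, E→{C}, F→∅; now {S, A, C, D, F}.
Read '1': S→{S, C}, A→{F}, C→{E}, D→{A, D, E}, F→{S, B, C, E}; now {S, A, B, C, D, E, F}.
Read '0': S→{S, A, F}, A→{D}, B→{D, F}, C→{C}, D→{A}, E→{C}, F→∅; now {S, A, C, D, F}.
Read '0': S→{S, A, F}, A→{D}, C→{C}, D→{A}, F→∅; now {S, A, C, D, F}.
Read '1': S→{S, C}, A→{F}, C→{E}, D→{A, D, E}, F→{S, B, C, E}; now {S, A, B, C, D, E, F}.
Read '1': S→{S, C}, A→{F}, B→{S, C, D}, C→{E}, D→{A, D, E}, E→∅, F→{S, B, C, E}; now {S, A, B, C, D, E, F}.
Read '0': S→{S, A, F}, A→{D}, B→{D, F}, C→{C}, D→{A}, E→{C}, F→∅; now {S, A, C, D, F}.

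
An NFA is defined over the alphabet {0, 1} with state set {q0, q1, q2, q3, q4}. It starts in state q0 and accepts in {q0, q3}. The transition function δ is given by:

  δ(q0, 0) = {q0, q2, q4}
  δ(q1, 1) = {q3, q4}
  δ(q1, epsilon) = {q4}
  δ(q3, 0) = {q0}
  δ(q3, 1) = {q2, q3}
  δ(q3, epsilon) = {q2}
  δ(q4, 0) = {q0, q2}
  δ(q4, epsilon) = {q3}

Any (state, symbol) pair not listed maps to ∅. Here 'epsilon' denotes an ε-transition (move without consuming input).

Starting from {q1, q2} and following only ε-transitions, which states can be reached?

Begin with {q1, q2}.
ε-move q1 → q4; add q4.
ε-move q4 → q3; add q3.

{q1, q2, q3, q4}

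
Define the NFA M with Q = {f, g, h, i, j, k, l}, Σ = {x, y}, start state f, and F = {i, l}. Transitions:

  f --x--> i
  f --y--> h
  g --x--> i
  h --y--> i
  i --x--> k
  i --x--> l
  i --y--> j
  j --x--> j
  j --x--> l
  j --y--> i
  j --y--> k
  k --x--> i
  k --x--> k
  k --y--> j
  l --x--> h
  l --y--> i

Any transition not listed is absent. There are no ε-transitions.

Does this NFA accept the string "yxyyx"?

Start in {f}.
Read 'y': {f} → {h}.
Read 'x': {h} → ∅.
The set is empty and remains empty for the remaining 3 symbols.
The final set ∅ contains no accepting state.

No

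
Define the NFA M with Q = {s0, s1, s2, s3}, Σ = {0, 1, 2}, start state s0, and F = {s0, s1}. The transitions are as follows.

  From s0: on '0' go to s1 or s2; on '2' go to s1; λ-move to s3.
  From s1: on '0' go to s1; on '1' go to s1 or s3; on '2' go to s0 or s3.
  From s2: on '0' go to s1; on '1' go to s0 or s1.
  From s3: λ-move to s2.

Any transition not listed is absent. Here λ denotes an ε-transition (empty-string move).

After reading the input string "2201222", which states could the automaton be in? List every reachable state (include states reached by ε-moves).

Start: ε-closure({s0}) = {s0, s2, s3}.
Read '2': s0→{s1}, s2→∅, s3→∅; now {s1}.
Read '2': s1→{s0, s3}; union {s0, s3}; ε-closure = {s0, s2, s3}.
Read '0': s0→{s1, s2}, s2→{s1}, s3→∅; now {s1, s2}.
Read '1': s1→{s1, s3}, s2→{s0, s1}; union {s0, s1, s3}; ε-closure = {s0, s1, s2, s3}.
Read '2': s0→{s1}, s1→{s0, s3}, s2→∅, s3→∅; union {s0, s1, s3}; ε-closure = {s0, s1, s2, s3}.
Read '2': s0→{s1}, s1→{s0, s3}, s2→∅, s3→∅; union {s0, s1, s3}; ε-closure = {s0, s1, s2, s3}.
Read '2': s0→{s1}, s1→{s0, s3}, s2→∅, s3→∅; union {s0, s1, s3}; ε-closure = {s0, s1, s2, s3}.

{s0, s1, s2, s3}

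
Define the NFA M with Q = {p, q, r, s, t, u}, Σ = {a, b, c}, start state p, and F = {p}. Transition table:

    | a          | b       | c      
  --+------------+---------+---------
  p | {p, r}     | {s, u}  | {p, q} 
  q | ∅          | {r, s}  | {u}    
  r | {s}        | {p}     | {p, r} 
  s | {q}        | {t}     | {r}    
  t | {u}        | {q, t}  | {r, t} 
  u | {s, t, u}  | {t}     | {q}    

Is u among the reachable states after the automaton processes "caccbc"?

No

Start in {p}.
Read 'c': {p} → {p, q}.
Read 'a': {p, q} → {p, r}.
Read 'c': {p, r} → {p, q, r}.
Read 'c': {p, q, r} → {p, q, r, u}.
Read 'b': {p, q, r, u} → {p, r, s, t, u}.
Read 'c': {p, r, s, t, u} → {p, q, r, t}.
State u is not in {p, q, r, t}.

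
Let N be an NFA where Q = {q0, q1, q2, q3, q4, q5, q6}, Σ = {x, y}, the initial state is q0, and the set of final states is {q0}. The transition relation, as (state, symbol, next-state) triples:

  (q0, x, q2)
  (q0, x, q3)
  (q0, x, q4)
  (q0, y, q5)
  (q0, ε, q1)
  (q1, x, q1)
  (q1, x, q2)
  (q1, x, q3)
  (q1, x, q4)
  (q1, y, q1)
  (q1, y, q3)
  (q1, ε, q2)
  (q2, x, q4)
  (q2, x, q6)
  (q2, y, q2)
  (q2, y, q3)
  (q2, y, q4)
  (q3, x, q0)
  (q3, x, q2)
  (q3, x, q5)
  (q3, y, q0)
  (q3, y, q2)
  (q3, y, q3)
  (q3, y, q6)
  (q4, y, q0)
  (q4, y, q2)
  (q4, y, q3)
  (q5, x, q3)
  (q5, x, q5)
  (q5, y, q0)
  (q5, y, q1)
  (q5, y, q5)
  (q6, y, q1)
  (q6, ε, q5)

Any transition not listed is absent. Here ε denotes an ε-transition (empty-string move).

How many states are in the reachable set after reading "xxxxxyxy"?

7

Start: ε-closure({q0}) = {q0, q1, q2}.
Read 'x': q0→{q2, q3, q4}, q1→{q1, q2, q3, q4}, q2→{q4, q6}; union {q1, q2, q3, q4, q6}; ε-closure = {q1, q2, q3, q4, q5, q6}.
Read 'x': q1→{q1, q2, q3, q4}, q2→{q4, q6}, q3→{q0, q2, q5}, q4→∅, q5→{q3, q5}, q6→∅; now {q0, q1, q2, q3, q4, q5, q6}.
Read 'x': q0→{q2, q3, q4}, q1→{q1, q2, q3, q4}, q2→{q4, q6}, q3→{q0, q2, q5}, q4→∅, q5→{q3, q5}, q6→∅; now {q0, q1, q2, q3, q4, q5, q6}.
Read 'x': q0→{q2, q3, q4}, q1→{q1, q2, q3, q4}, q2→{q4, q6}, q3→{q0, q2, q5}, q4→∅, q5→{q3, q5}, q6→∅; now {q0, q1, q2, q3, q4, q5, q6}.
Read 'x': q0→{q2, q3, q4}, q1→{q1, q2, q3, q4}, q2→{q4, q6}, q3→{q0, q2, q5}, q4→∅, q5→{q3, q5}, q6→∅; now {q0, q1, q2, q3, q4, q5, q6}.
Read 'y': q0→{q5}, q1→{q1, q3}, q2→{q2, q3, q4}, q3→{q0, q2, q3, q6}, q4→{q0, q2, q3}, q5→{q0, q1, q5}, q6→{q1}; now {q0, q1, q2, q3, q4, q5, q6}.
Read 'x': q0→{q2, q3, q4}, q1→{q1, q2, q3, q4}, q2→{q4, q6}, q3→{q0, q2, q5}, q4→∅, q5→{q3, q5}, q6→∅; now {q0, q1, q2, q3, q4, q5, q6}.
Read 'y': q0→{q5}, q1→{q1, q3}, q2→{q2, q3, q4}, q3→{q0, q2, q3, q6}, q4→{q0, q2, q3}, q5→{q0, q1, q5}, q6→{q1}; now {q0, q1, q2, q3, q4, q5, q6}.
That set has 7 states.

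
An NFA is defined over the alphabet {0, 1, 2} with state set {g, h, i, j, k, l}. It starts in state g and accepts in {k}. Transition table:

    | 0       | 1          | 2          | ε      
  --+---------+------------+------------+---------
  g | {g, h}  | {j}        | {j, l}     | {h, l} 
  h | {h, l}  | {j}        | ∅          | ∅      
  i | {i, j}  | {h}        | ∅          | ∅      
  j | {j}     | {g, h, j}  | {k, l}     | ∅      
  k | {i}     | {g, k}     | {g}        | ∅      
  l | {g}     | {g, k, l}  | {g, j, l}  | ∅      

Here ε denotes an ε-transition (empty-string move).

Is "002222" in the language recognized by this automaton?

Yes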